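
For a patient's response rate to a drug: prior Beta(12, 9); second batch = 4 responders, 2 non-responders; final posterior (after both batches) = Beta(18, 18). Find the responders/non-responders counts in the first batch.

Because Beta–binomial updating is additive in the counts, the combined data contributed (α_post−α_prior, β_post−β_prior) successes and failures.
Total across both batches: 18−12=6 responders, 18−9=9 non-responders.
Subtract the second batch: 6−4=2 responders and 9−2=7 non-responders.

2 responders and 7 non-responders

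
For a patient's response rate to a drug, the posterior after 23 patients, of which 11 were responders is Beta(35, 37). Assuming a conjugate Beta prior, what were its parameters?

Beta(24, 25)

Beta is conjugate to the binomial likelihood: posterior = Beta(α+s, β+f).
So α = 35 − 11 = 24 and β = 37 − 12 = 25.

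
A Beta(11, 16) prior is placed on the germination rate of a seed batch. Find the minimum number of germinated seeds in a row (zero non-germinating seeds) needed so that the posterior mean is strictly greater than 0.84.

After k germinated seeds and 0 non-germinating seeds the posterior is Beta(11+k, 16), with mean (11+k)/(11+16+k).
Set (11+k)/(27+k) > 0.84 and solve: k > (0.84·27 − 11)/(1 − 0.84) = 73.000.
The smallest integer exceeding 73.000 is 74, and checking k=74: (85)/(101) = 0.8416 > 0.84.

k = 74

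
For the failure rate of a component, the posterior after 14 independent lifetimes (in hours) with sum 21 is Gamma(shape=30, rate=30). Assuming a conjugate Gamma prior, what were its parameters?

Gamma(shape=16, rate=9)

For an exponential likelihood with a Gamma(α, β) prior on the rate, n observations with total T give posterior Gamma(α+n, β+T).
So α = 30 − 14 = 16 and β = 30 − 21 = 9.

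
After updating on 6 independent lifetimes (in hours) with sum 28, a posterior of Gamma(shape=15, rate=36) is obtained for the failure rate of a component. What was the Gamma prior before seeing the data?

Gamma–exponential conjugacy: posterior shape = α + n, posterior rate = β + Σtᵢ.
So α = 15 − 6 = 9 and β = 36 − 28 = 8.

Gamma(shape=9, rate=8)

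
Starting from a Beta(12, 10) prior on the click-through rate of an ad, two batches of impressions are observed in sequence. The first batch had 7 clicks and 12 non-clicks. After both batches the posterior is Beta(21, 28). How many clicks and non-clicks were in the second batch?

2 clicks and 6 non-clicks

Because Beta–binomial updating is additive in the counts, the combined data contributed (α_post−α_prior, β_post−β_prior) successes and failures.
Total across both batches: 21−12=9 clicks, 28−10=18 non-clicks.
Subtract the first batch: 9−7=2 clicks and 18−12=6 non-clicks.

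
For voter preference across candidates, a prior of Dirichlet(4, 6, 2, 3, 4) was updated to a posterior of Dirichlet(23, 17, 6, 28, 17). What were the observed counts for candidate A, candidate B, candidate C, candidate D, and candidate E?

counts (19, 11, 4, 25, 13)

For a Dirichlet(α) prior with multinomial counts c, the posterior is Dirichlet(α + c) componentwise.
Counts are posterior − prior componentwise: 23−4=19, 17−6=11, 6−2=4, 28−3=25, 17−4=13.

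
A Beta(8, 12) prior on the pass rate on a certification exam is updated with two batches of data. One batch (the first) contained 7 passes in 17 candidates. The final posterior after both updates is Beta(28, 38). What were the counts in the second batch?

13 passes and 16 failures

Because Beta–binomial updating is additive in the counts, the combined data contributed (α_post−α_prior, β_post−β_prior) successes and failures.
Total across both batches: 28−8=20 passes, 38−12=26 failures.
Subtract the first batch: 20−7=13 passes and 26−10=16 failures.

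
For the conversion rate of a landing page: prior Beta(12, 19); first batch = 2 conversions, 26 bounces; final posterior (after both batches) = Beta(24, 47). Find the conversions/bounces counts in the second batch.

10 conversions and 2 bounces

Because Beta–binomial updating is additive in the counts, the combined data contributed (α_post−α_prior, β_post−β_prior) successes and failures.
Total across both batches: 24−12=12 conversions, 47−19=28 bounces.
Subtract the first batch: 12−2=10 conversions and 28−26=2 bounces.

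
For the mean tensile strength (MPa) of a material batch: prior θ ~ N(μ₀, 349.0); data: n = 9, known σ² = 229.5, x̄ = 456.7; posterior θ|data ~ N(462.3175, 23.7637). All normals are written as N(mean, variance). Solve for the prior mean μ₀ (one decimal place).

μ₀ = 539.2

The posterior mean is a precision-weighted average: μ_n = (τ₀μ₀ + τ_data·x̄)/(τ₀+τ_data), with τ₀=1/σ₀² and τ_data=n/σ².
Here τ₀ = 1/349.0 = 0.002865 and τ_data = 9/229.5 = 0.039216, so τ_n = 0.042081.
Rearranging for μ₀: μ₀ = (μ_n·τ_n − τ_data·x̄)/τ₀ = (462.3175·0.042081 − 0.039216·456.7) / 0.002865 = 1.544836/0.002865 ≈ 539.2.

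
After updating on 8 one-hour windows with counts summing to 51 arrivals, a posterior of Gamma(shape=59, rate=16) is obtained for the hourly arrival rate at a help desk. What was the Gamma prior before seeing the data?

Gamma(shape=8, rate=8)

Gamma–Poisson conjugacy: posterior shape = α + Σxᵢ, posterior rate = β + n.
So α = 59 − 51 = 8 and β = 16 − 8 = 8.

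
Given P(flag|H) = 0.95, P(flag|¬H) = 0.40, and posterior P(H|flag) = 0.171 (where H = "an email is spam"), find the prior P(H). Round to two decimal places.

P(H) = 0.08

In odds form, posterior odds = prior odds × likelihood ratio, so prior odds = posterior odds ÷ LR.
Posterior odds = 0.171/(1−0.171) = 0.2063. LR = 0.95/0.40 = 2.3750.
Prior odds = 0.2063/2.3750 = 0.0869, so P(H) = 0.0869/(1+0.0869) ≈ 0.08.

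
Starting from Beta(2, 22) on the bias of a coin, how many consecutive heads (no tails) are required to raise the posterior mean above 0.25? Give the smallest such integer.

k = 6

After k heads and 0 tails the posterior is Beta(2+k, 22), with mean (2+k)/(2+22+k).
Set (2+k)/(24+k) > 0.25 and solve: k > (0.25·24 − 2)/(1 − 0.25) = 5.333.
The smallest integer exceeding 5.333 is 6, and checking k=6: (8)/(30) = 0.2667 > 0.25.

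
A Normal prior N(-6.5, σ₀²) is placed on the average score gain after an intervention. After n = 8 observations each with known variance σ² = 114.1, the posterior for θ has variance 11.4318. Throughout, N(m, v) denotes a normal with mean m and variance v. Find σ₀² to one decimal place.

For the Normal–Normal model with known σ², precisions add: τ_n = τ₀ + n/σ².
So 1/σ₀² = 1/11.4318 − 8/114.1 = 0.087475 − 0.070114 = 0.017361.
Hence σ₀² = 1/0.017361 ≈ 57.6.

σ₀² = 57.6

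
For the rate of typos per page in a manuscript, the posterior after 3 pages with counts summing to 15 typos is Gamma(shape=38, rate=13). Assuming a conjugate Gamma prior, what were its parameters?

A Gamma(α, β) prior (rate parametrization) on a Poisson rate with n observations summing to S gives posterior Gamma(α+S, β+n).
So α = 38 − 15 = 23 and β = 13 − 3 = 10.

Gamma(shape=23, rate=10)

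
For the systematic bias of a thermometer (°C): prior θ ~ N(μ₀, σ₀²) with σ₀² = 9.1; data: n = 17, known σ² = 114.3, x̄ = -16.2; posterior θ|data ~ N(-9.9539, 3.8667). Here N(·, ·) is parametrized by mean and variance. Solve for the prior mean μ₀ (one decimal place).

μ₀ = -1.5

The posterior mean is a precision-weighted average: μ_n = (τ₀μ₀ + τ_data·x̄)/(τ₀+τ_data), with τ₀=1/σ₀² and τ_data=n/σ².
Here τ₀ = 1/9.1 = 0.109890 and τ_data = 17/114.3 = 0.148731, so τ_n = 0.258621.
Rearranging for μ₀: μ₀ = (μ_n·τ_n − τ_data·x̄)/τ₀ = (-9.9539·0.258621 − 0.148731·-16.2) / 0.109890 = -0.164845/0.109890 ≈ -1.5.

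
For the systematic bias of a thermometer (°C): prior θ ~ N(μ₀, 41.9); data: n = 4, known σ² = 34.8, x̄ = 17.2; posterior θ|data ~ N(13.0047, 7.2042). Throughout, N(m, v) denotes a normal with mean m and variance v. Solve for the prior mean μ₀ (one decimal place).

μ₀ = -7.2

The posterior mean is a precision-weighted average: μ_n = (τ₀μ₀ + τ_data·x̄)/(τ₀+τ_data), with τ₀=1/σ₀² and τ_data=n/σ².
Here τ₀ = 1/41.9 = 0.023866 and τ_data = 4/34.8 = 0.114943, so τ_n = 0.138809.
Rearranging for μ₀: μ₀ = (μ_n·τ_n − τ_data·x̄)/τ₀ = (13.0047·0.138809 − 0.114943·17.2) / 0.023866 = -0.171850/0.023866 ≈ -7.2.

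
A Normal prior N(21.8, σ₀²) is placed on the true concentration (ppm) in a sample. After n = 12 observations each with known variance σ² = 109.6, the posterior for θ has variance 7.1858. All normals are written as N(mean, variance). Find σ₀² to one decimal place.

For the Normal–Normal model with known σ², precisions add: τ_n = τ₀ + n/σ².
So 1/σ₀² = 1/7.1858 − 12/109.6 = 0.139163 − 0.109489 = 0.029674.
Hence σ₀² = 1/0.029674 ≈ 33.7.

σ₀² = 33.7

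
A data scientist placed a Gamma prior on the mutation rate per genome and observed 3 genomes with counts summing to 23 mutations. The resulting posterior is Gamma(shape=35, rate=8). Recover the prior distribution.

Gamma(shape=12, rate=5)

A Gamma(α, β) prior (rate parametrization) on a Poisson rate with n observations summing to S gives posterior Gamma(α+S, β+n).
So α = 35 − 23 = 12 and β = 8 − 3 = 5.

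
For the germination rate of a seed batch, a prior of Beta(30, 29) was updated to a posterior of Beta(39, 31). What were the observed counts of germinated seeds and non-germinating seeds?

9 germinated seeds and 2 non-germinating seeds

Under Beta–binomial conjugacy the posterior parameters are (α+s, β+f).
Match parameters: s=39−30=9, f=31−29=2.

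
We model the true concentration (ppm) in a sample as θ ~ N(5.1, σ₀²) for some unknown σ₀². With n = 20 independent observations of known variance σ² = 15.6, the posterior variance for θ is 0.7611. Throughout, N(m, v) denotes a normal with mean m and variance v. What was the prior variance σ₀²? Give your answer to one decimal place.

σ₀² = 31.4

Posterior precision equals prior precision plus data precision: 1/σ_n² = 1/σ₀² + n/σ².
So 1/σ₀² = 1/0.7611 − 20/15.6 = 1.313888 − 1.282051 = 0.031837.
Hence σ₀² = 1/0.031837 ≈ 31.4.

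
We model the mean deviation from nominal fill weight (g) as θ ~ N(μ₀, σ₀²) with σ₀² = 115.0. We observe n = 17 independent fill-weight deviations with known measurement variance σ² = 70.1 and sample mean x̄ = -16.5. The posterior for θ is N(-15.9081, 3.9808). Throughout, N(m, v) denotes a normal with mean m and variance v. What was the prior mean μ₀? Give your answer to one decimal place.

μ₀ = 0.6

The posterior mean is a precision-weighted average: μ_n = (τ₀μ₀ + τ_data·x̄)/(τ₀+τ_data), with τ₀=1/σ₀² and τ_data=n/σ².
Here τ₀ = 1/115.0 = 0.008696 and τ_data = 17/70.1 = 0.242511, so τ_n = 0.251207.
Rearranging for μ₀: μ₀ = (μ_n·τ_n − τ_data·x̄)/τ₀ = (-15.9081·0.251207 − 0.242511·-16.5) / 0.008696 = 0.005205/0.008696 ≈ 0.6.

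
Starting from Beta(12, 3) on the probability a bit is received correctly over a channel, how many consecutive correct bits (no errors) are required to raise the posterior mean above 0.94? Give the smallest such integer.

k = 36

After k correct bits and 0 errors the posterior is Beta(12+k, 3), with mean (12+k)/(12+3+k).
Set (12+k)/(15+k) > 0.94 and solve: k > (0.94·15 − 12)/(1 − 0.94) = 35.000.
The smallest integer exceeding 35.000 is 36, and checking k=36: (48)/(51) = 0.9412 > 0.94.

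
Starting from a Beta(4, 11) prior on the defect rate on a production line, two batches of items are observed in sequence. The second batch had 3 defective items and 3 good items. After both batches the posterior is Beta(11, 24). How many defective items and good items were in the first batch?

4 defective items and 10 good items

Because Beta–binomial updating is additive in the counts, the combined data contributed (α_post−α_prior, β_post−β_prior) successes and failures.
Total across both batches: 11−4=7 defective items, 24−11=13 good items.
Subtract the second batch: 7−3=4 defective items and 13−3=10 good items.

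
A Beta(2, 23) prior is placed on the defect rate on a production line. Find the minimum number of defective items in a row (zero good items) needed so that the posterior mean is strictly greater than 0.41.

After k defective items and 0 good items the posterior is Beta(2+k, 23), with mean (2+k)/(2+23+k).
Set (2+k)/(25+k) > 0.41 and solve: k > (0.41·25 − 2)/(1 − 0.41) = 13.983.
The smallest integer exceeding 13.983 is 14.

k = 14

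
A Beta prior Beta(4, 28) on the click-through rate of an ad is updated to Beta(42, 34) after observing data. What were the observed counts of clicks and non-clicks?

38 clicks and 6 non-clicks

Under Beta–binomial conjugacy the posterior parameters are (α+s, β+f).
So s = 42 − 4 = 38 and f = 34 − 28 = 6.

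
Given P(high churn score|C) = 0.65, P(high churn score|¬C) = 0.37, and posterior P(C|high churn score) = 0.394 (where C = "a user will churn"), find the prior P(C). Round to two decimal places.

Bayes' rule in odds form gives O(C|E) = O(C)·[P(E|C)/P(E|¬C)], hence O(C) = O(C|E)/LR.
Posterior odds = 0.394/(1−0.394) = 0.6502. LR = 0.65/0.37 = 1.7568.
Prior odds = 0.6502/1.7568 = 0.3701, so P(C) = 0.3701/(1+0.3701) ≈ 0.27.

P(C) = 0.27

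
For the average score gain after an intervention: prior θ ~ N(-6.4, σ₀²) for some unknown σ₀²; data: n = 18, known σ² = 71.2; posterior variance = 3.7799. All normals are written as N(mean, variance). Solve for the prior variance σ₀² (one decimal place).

σ₀² = 85.1

For the Normal–Normal model with known σ², precisions add: τ_n = τ₀ + n/σ².
So 1/σ₀² = 1/3.7799 − 18/71.2 = 0.264557 − 0.252809 = 0.011748.
Hence σ₀² = 1/0.011748 ≈ 85.1.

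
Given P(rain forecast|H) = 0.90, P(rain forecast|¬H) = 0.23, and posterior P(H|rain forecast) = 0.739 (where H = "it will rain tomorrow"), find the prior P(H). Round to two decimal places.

P(H) = 0.42

In odds form, posterior odds = prior odds × likelihood ratio, so prior odds = posterior odds ÷ LR.
Posterior odds = 0.739/(1−0.739) = 2.8314. LR = 0.90/0.23 = 3.9130.
Prior odds = 2.8314/3.9130 = 0.7236, so P(H) = 0.7236/(1+0.7236) ≈ 0.42.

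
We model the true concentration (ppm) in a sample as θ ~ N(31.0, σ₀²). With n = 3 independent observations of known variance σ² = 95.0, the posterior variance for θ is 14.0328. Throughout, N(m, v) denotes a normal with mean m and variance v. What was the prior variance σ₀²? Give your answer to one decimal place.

σ₀² = 25.2

Posterior precision equals prior precision plus data precision: 1/σ_n² = 1/σ₀² + n/σ².
So 1/σ₀² = 1/14.0328 − 3/95.0 = 0.071262 − 0.031579 = 0.039683.
Hence σ₀² = 1/0.039683 ≈ 25.2.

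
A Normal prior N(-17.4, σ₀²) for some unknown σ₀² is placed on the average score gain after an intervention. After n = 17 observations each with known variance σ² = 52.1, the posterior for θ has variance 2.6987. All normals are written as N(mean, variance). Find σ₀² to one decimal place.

σ₀² = 22.6

Posterior precision equals prior precision plus data precision: 1/σ_n² = 1/σ₀² + n/σ².
So 1/σ₀² = 1/2.6987 − 17/52.1 = 0.370549 − 0.326296 = 0.044253.
Hence σ₀² = 1/0.044253 ≈ 22.6.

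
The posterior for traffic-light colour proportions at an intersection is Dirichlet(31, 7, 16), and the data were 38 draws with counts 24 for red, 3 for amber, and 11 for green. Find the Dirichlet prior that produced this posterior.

Dirichlet(7, 4, 5)

For a Dirichlet(α) prior with multinomial counts c, the posterior is Dirichlet(α + c) componentwise.
Subtract each count from the matching posterior parameter: 31−24=7, 7−3=4, 16−11=5.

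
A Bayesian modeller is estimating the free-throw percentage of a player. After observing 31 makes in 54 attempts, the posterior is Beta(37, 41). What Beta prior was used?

Beta is conjugate to the binomial likelihood: posterior = Beta(α+s, β+f).
Subtract the data counts: 37−31=6, 41−23=18.

Beta(6, 18)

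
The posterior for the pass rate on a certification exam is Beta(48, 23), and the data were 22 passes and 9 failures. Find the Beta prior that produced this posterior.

A Beta(α, β) prior with s successes and f failures in binomial data gives a Beta(α+s, β+f) posterior.
So α = 48 − 22 = 26 and β = 23 − 9 = 14.

Beta(26, 14)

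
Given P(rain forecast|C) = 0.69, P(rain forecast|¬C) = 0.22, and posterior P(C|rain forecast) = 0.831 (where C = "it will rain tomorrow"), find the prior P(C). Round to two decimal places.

Bayes' rule in odds form gives O(C|E) = O(C)·[P(E|C)/P(E|¬C)], hence O(C) = O(C|E)/LR.
Posterior odds = 0.831/(1−0.831) = 4.9172. LR = 0.69/0.22 = 3.1364.
Prior odds = 4.9172/3.1364 = 1.5678, so P(C) = 1.5678/(1+1.5678) ≈ 0.61.

P(C) = 0.61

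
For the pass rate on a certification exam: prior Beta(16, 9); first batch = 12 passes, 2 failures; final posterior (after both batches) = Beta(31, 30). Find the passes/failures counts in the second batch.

Sequential conjugate updates are equivalent to a single update on the pooled data, so total successes = posterior α − prior α and total failures = posterior β − prior β.
Total across both batches: 31−16=15 passes, 30−9=21 failures.
Subtract the first batch: 15−12=3 passes and 21−2=19 failures.

3 passes and 19 failures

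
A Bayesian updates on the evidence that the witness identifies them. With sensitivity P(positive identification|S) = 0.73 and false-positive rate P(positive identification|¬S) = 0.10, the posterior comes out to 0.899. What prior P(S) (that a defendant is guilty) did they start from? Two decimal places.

P(S) = 0.55

In odds form, posterior odds = prior odds × likelihood ratio, so prior odds = posterior odds ÷ LR.
Posterior odds = 0.899/(1−0.899) = 8.9010. LR = 0.73/0.10 = 7.3000.
Prior odds = 8.9010/7.3000 = 1.2193, so P(S) = 1.2193/(1+1.2193) ≈ 0.55.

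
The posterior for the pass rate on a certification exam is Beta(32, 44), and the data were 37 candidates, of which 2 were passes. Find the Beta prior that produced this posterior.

Under Beta–binomial conjugacy the posterior parameters are (a+s, b+f).
Subtract the data counts: 32−2=30, 44−35=9.

Beta(30, 9)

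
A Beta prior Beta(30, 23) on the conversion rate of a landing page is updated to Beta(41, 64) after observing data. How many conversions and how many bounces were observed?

Beta is conjugate to the binomial likelihood: posterior = Beta(α+s, β+f).
So s = 41 − 30 = 11 and f = 64 − 23 = 41.

11 conversions and 41 bounces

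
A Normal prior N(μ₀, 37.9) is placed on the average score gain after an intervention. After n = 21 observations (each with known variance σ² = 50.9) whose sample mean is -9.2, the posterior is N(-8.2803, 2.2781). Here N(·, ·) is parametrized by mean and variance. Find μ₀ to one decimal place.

μ₀ = 6.1

With known observation variance, the Normal–Normal posterior has precision τ_n = τ₀ + n/σ² and mean μ_n = (τ₀μ₀ + (n/σ²)x̄)/τ_n.
Here τ₀ = 1/37.9 = 0.026385 and τ_data = 21/50.9 = 0.412574, so τ_n = 0.438959.
Rearranging for μ₀: μ₀ = (μ_n·τ_n − τ_data·x̄)/τ₀ = (-8.2803·0.438959 − 0.412574·-9.2) / 0.026385 = 0.160969/0.026385 ≈ 6.1.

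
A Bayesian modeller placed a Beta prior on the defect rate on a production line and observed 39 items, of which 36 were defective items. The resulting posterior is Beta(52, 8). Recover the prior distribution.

Beta is conjugate to the binomial likelihood: posterior = Beta(α+s, β+f).
So α = 52 − 36 = 16 and β = 8 − 3 = 5.

Beta(16, 5)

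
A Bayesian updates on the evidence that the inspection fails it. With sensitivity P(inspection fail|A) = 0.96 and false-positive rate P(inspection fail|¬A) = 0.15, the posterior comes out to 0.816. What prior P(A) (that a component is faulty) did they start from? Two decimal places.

Bayes' rule in odds form gives O(A|E) = O(A)·[P(E|A)/P(E|¬A)], hence O(A) = O(A|E)/LR.
Posterior odds = 0.816/(1−0.816) = 4.4348. LR = 0.96/0.15 = 6.4000.
Prior odds = 4.4348/6.4000 = 0.6929, so P(A) = 0.6929/(1+0.6929) ≈ 0.41.

P(A) = 0.41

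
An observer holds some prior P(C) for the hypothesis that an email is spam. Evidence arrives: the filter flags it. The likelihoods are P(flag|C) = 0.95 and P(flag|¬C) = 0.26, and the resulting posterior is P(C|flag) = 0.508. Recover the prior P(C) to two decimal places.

P(C) = 0.22

Bayes' rule in odds form gives O(C|E) = O(C)·[P(E|C)/P(E|¬C)], hence O(C) = O(C|E)/LR.
Posterior odds = 0.508/(1−0.508) = 1.0325. LR = 0.95/0.26 = 3.6538.
Prior odds = 1.0325/3.6538 = 0.2826, so P(C) = 0.2826/(1+0.2826) ≈ 0.22.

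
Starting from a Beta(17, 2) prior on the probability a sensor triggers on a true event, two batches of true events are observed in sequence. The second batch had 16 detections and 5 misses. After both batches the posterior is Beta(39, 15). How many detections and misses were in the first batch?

6 detections and 8 misses

Because Beta–binomial updating is additive in the counts, the combined data contributed (α_post−α_prior, β_post−β_prior) successes and failures.
Total across both batches: 39−17=22 detections, 15−2=13 misses.
Subtract the second batch: 22−16=6 detections and 13−5=8 misses.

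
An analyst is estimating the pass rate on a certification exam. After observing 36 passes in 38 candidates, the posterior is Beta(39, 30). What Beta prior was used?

A Beta(a, b) prior with s successes and f failures in binomial data gives a Beta(a+s, b+f) posterior.
So a = 39 − 36 = 3 and b = 30 − 2 = 28.

Beta(3, 28)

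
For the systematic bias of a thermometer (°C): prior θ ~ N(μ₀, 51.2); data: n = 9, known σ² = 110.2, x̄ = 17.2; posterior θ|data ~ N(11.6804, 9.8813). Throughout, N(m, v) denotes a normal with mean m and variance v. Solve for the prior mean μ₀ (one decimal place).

With known observation variance, the Normal–Normal posterior has precision τ_n = τ₀ + n/σ² and mean μ_n = (τ₀μ₀ + (n/σ²)x̄)/τ_n.
Here τ₀ = 1/51.2 = 0.019531 and τ_data = 9/110.2 = 0.081670, so τ_n = 0.101201.
Rearranging for μ₀: μ₀ = (μ_n·τ_n − τ_data·x̄)/τ₀ = (11.6804·0.101201 − 0.081670·17.2) / 0.019531 = -0.222656/0.019531 ≈ -11.4.

μ₀ = -11.4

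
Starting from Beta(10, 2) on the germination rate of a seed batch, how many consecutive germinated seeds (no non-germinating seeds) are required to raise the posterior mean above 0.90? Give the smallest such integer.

After k germinated seeds and 0 non-germinating seeds the posterior is Beta(10+k, 2), with mean (10+k)/(10+2+k).
Set (10+k)/(12+k) > 0.90 and solve: k > (0.90·12 − 10)/(1 − 0.90) = 8.000.
The smallest integer exceeding 8.000 is 9, and checking k=9: (19)/(21) = 0.9048 > 0.90.

k = 9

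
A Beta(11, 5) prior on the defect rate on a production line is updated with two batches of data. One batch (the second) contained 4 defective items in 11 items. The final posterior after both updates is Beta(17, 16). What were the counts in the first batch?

Because Beta–binomial updating is additive in the counts, the combined data contributed (α_post−α_prior, β_post−β_prior) successes and failures.
Total across both batches: 17−11=6 defective items, 16−5=11 good items.
Subtract the second batch: 6−4=2 defective items and 11−7=4 good items.

2 defective items and 4 good items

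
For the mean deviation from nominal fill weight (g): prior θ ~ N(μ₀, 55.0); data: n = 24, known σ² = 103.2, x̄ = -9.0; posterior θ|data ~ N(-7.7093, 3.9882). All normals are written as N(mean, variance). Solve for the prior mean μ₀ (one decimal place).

μ₀ = 8.8

The posterior mean is a precision-weighted average: μ_n = (τ₀μ₀ + τ_data·x̄)/(τ₀+τ_data), with τ₀=1/σ₀² and τ_data=n/σ².
Here τ₀ = 1/55.0 = 0.018182 and τ_data = 24/103.2 = 0.232558, so τ_n = 0.250740.
Rearranging for μ₀: μ₀ = (μ_n·τ_n − τ_data·x̄)/τ₀ = (-7.7093·0.250740 − 0.232558·-9.0) / 0.018182 = 0.159992/0.018182 ≈ 8.8.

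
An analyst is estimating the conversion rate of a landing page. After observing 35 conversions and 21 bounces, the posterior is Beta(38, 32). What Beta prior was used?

Beta(3, 11)

Under Beta–binomial conjugacy the posterior parameters are (a+s, b+f).
Subtract the data counts: 38−35=3, 32−21=11.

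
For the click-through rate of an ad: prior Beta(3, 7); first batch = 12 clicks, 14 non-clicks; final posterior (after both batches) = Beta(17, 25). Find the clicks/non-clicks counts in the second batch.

2 clicks and 4 non-clicks

Because Beta–binomial updating is additive in the counts, the combined data contributed (α_post−α_prior, β_post−β_prior) successes and failures.
Total across both batches: 17−3=14 clicks, 25−7=18 non-clicks.
Subtract the first batch: 14−12=2 clicks and 18−14=4 non-clicks.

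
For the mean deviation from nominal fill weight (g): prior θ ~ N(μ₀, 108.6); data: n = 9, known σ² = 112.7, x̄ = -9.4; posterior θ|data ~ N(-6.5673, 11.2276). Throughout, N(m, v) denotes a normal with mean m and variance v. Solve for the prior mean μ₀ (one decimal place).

μ₀ = 18.0

With known observation variance, the Normal–Normal posterior has precision τ_n = τ₀ + n/σ² and mean μ_n = (τ₀μ₀ + (n/σ²)x̄)/τ_n.
Here τ₀ = 1/108.6 = 0.009208 and τ_data = 9/112.7 = 0.079858, so τ_n = 0.089066.
Rearranging for μ₀: μ₀ = (μ_n·τ_n − τ_data·x̄)/τ₀ = (-6.5673·0.089066 − 0.079858·-9.4) / 0.009208 = 0.165742/0.009208 ≈ 18.0.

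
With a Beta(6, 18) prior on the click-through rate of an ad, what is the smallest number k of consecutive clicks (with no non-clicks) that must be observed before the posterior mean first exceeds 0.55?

k = 17

After k clicks and 0 non-clicks the posterior is Beta(6+k, 18), with mean (6+k)/(6+18+k).
Set (6+k)/(24+k) > 0.55 and solve: k > (0.55·24 − 6)/(1 − 0.55) = 16.000.
The smallest integer exceeding 16.000 is 17, and checking k=17: (23)/(41) = 0.5610 > 0.55.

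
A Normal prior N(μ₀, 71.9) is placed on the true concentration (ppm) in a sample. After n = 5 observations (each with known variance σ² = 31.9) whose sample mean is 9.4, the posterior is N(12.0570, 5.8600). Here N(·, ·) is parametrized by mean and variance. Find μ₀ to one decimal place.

The posterior mean is a precision-weighted average: μ_n = (τ₀μ₀ + τ_data·x̄)/(τ₀+τ_data), with τ₀=1/σ₀² and τ_data=n/σ².
Here τ₀ = 1/71.9 = 0.013908 and τ_data = 5/31.9 = 0.156740, so τ_n = 0.170648.
Rearranging for μ₀: μ₀ = (μ_n·τ_n − τ_data·x̄)/τ₀ = (12.0570·0.170648 − 0.156740·9.4) / 0.013908 = 0.584147/0.013908 ≈ 42.0.

μ₀ = 42.0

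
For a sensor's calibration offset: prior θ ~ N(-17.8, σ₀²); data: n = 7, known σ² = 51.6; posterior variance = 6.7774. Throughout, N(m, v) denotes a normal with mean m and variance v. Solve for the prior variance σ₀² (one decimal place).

σ₀² = 84.1

For the Normal–Normal model with known σ², precisions add: τ_n = τ₀ + n/σ².
So 1/σ₀² = 1/6.7774 − 7/51.6 = 0.147549 − 0.135659 = 0.011890.
Hence σ₀² = 1/0.011890 ≈ 84.1.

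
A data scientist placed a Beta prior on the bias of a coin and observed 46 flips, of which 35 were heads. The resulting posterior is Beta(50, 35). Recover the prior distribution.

Under Beta–binomial conjugacy the posterior parameters are (α+s, β+f).
Subtract the data counts: 50−35=15, 35−11=24.

Beta(15, 24)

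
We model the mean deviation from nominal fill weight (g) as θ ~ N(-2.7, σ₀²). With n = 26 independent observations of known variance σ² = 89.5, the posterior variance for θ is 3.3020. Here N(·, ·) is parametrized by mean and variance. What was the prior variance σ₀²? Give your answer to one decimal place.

σ₀² = 81.0

For the Normal–Normal model with known σ², precisions add: τ_n = τ₀ + n/σ².
So 1/σ₀² = 1/3.3020 − 26/89.5 = 0.302847 − 0.290503 = 0.012344.
Hence σ₀² = 1/0.012344 ≈ 81.0.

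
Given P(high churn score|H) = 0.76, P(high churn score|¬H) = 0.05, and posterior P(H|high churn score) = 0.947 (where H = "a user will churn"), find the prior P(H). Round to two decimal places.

P(H) = 0.54

Bayes' rule in odds form gives O(H|E) = O(H)·[P(E|H)/P(E|¬H)], hence O(H) = O(H|E)/LR.
Posterior odds = 0.947/(1−0.947) = 17.8679. LR = 0.76/0.05 = 15.2000.
Prior odds = 17.8679/15.2000 = 1.1755, so P(H) = 1.1755/(1+1.1755) ≈ 0.54.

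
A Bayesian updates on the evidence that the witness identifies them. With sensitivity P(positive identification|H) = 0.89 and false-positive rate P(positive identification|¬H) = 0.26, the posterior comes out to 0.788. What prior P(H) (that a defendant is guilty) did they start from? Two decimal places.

In odds form, posterior odds = prior odds × likelihood ratio, so prior odds = posterior odds ÷ LR.
Posterior odds = 0.788/(1−0.788) = 3.7170. LR = 0.89/0.26 = 3.4231.
Prior odds = 3.7170/3.4231 = 1.0859, so P(H) = 1.0859/(1+1.0859) ≈ 0.52.

P(H) = 0.52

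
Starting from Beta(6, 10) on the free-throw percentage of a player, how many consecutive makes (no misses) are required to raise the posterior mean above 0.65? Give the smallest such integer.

After k makes and 0 misses the posterior is Beta(6+k, 10), with mean (6+k)/(6+10+k).
Set (6+k)/(16+k) > 0.65 and solve: k > (0.65·16 − 6)/(1 − 0.65) = 12.571.
The smallest integer exceeding 12.571 is 13, and checking k=13: (19)/(29) = 0.6552 > 0.65.

k = 13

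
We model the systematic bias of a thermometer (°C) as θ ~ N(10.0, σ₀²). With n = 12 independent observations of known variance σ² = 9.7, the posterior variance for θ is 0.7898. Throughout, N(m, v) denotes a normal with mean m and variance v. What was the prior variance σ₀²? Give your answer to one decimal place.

Posterior precision equals prior precision plus data precision: 1/σ_n² = 1/σ₀² + n/σ².
So 1/σ₀² = 1/0.7898 − 12/9.7 = 1.266143 − 1.237113 = 0.029030.
Hence σ₀² = 1/0.029030 ≈ 34.4.

σ₀² = 34.4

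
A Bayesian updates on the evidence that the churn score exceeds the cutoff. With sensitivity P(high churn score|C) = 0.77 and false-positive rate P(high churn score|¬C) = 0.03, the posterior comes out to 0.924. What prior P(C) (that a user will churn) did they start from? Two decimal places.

P(C) = 0.32

Bayes' rule in odds form gives O(C|E) = O(C)·[P(E|C)/P(E|¬C)], hence O(C) = O(C|E)/LR.
Posterior odds = 0.924/(1−0.924) = 12.1579. LR = 0.77/0.03 = 25.6667.
Prior odds = 12.1579/25.6667 = 0.4737, so P(C) = 0.4737/(1+0.4737) ≈ 0.32.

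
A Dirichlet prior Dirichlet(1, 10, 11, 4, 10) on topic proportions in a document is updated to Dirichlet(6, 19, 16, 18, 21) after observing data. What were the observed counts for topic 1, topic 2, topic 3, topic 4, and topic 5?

counts (5, 9, 5, 14, 11)

For a Dirichlet(α) prior with multinomial counts c, the posterior is Dirichlet(α + c) componentwise.
Counts are posterior − prior componentwise: 6−1=5, 19−10=9, 16−11=5, 18−4=14, 21−10=11.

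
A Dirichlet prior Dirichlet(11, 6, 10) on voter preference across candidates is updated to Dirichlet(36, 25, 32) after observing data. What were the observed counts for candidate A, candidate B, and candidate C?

For a Dirichlet(α) prior with multinomial counts c, the posterior is Dirichlet(α + c) componentwise.
Counts are posterior − prior componentwise: 36−11=25, 25−6=19, 32−10=22.

counts (25, 19, 22)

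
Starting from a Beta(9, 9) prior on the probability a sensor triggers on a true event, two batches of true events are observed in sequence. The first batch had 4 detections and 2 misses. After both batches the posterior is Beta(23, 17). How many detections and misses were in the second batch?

Because Beta–binomial updating is additive in the counts, the combined data contributed (α_post−α_prior, β_post−β_prior) successes and failures.
Total across both batches: 23−9=14 detections, 17−9=8 misses.
Subtract the first batch: 14−4=10 detections and 8−2=6 misses.

10 detections and 6 misses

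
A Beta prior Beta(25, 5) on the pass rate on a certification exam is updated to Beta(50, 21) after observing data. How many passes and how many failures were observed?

25 passes and 16 failures

Under Beta–binomial conjugacy the posterior parameters are (α+s, β+f).
Match parameters: s=50−25=25, f=21−5=16.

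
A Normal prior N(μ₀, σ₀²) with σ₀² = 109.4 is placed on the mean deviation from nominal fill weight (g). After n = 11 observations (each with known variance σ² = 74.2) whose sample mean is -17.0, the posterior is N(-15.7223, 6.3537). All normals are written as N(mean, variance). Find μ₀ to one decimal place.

The posterior mean is a precision-weighted average: μ_n = (τ₀μ₀ + τ_data·x̄)/(τ₀+τ_data), with τ₀=1/σ₀² and τ_data=n/σ².
Here τ₀ = 1/109.4 = 0.009141 and τ_data = 11/74.2 = 0.148248, so τ_n = 0.157389.
Rearranging for μ₀: μ₀ = (μ_n·τ_n − τ_data·x̄)/τ₀ = (-15.7223·0.157389 − 0.148248·-17.0) / 0.009141 = 0.045699/0.009141 ≈ 5.0.

μ₀ = 5.0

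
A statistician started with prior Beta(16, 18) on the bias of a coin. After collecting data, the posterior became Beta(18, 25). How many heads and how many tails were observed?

2 heads and 7 tails

Under Beta–binomial conjugacy the posterior parameters are (α+s, β+f).
So s = 18 − 16 = 2 and f = 25 − 18 = 7.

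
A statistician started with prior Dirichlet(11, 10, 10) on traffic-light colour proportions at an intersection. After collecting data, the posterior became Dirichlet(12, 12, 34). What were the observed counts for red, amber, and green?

For a Dirichlet(α) prior with multinomial counts c, the posterior is Dirichlet(α + c) componentwise.
Counts are posterior − prior componentwise: 12−11=1, 12−10=2, 34−10=24.

counts (1, 2, 24)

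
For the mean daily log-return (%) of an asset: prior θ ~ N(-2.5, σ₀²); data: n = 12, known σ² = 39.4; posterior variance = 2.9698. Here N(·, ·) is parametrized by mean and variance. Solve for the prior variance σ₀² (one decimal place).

σ₀² = 31.1

For the Normal–Normal model with known σ², precisions add: τ_n = τ₀ + n/σ².
So 1/σ₀² = 1/2.9698 − 12/39.4 = 0.336723 − 0.304569 = 0.032154.
Hence σ₀² = 1/0.032154 ≈ 31.1.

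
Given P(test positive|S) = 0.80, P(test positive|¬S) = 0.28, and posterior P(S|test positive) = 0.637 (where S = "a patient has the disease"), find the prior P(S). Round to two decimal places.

P(S) = 0.38

In odds form, posterior odds = prior odds × likelihood ratio, so prior odds = posterior odds ÷ LR.
Posterior odds = 0.637/(1−0.637) = 1.7548. LR = 0.80/0.28 = 2.8571.
Prior odds = 1.7548/2.8571 = 0.6142, so P(S) = 0.6142/(1+0.6142) ≈ 0.38.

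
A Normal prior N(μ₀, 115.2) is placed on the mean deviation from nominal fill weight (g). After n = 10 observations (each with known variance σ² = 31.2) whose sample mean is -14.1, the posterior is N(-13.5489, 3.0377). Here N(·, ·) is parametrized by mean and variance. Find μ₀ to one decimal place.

μ₀ = 6.8

With known observation variance, the Normal–Normal posterior has precision τ_n = τ₀ + n/σ² and mean μ_n = (τ₀μ₀ + (n/σ²)x̄)/τ_n.
Here τ₀ = 1/115.2 = 0.008681 and τ_data = 10/31.2 = 0.320513, so τ_n = 0.329194.
Rearranging for μ₀: μ₀ = (μ_n·τ_n − τ_data·x̄)/τ₀ = (-13.5489·0.329194 − 0.320513·-14.1) / 0.008681 = 0.059017/0.008681 ≈ 6.8.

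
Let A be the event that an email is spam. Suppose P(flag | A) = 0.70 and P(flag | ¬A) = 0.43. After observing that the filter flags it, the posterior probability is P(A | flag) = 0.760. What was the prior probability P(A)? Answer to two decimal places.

P(A) = 0.66

In odds form, posterior odds = prior odds × likelihood ratio, so prior odds = posterior odds ÷ LR.
Posterior odds = 0.760/(1−0.760) = 3.1667. LR = 0.70/0.43 = 1.6279.
Prior odds = 3.1667/1.6279 = 1.9453, so P(A) = 1.9453/(1+1.9453) ≈ 0.66.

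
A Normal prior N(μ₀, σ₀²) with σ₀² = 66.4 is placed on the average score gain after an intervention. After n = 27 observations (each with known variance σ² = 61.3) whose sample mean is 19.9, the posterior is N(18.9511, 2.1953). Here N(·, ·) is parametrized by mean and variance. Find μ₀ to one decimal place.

μ₀ = -8.8

With known observation variance, the Normal–Normal posterior has precision τ_n = τ₀ + n/σ² and mean μ_n = (τ₀μ₀ + (n/σ²)x̄)/τ_n.
Here τ₀ = 1/66.4 = 0.015060 and τ_data = 27/61.3 = 0.440457, so τ_n = 0.455517.
Rearranging for μ₀: μ₀ = (μ_n·τ_n − τ_data·x̄)/τ₀ = (18.9511·0.455517 − 0.440457·19.9) / 0.015060 = -0.132546/0.015060 ≈ -8.8.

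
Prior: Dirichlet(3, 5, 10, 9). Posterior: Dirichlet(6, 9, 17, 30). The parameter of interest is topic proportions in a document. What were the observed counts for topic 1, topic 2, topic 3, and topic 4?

counts (3, 4, 7, 21)

For a Dirichlet(α) prior with multinomial counts c, the posterior is Dirichlet(α + c) componentwise.
Counts are posterior − prior componentwise: 6−3=3, 9−5=4, 17−10=7, 30−9=21.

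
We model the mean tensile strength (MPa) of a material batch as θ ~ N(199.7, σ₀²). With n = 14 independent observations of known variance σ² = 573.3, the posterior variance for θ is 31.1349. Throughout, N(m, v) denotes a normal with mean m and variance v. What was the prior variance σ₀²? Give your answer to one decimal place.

σ₀² = 129.9

For the Normal–Normal model with known σ², precisions add: τ_n = τ₀ + n/σ².
So 1/σ₀² = 1/31.1349 − 14/573.3 = 0.032118 − 0.024420 = 0.007698.
Hence σ₀² = 1/0.007698 ≈ 129.9.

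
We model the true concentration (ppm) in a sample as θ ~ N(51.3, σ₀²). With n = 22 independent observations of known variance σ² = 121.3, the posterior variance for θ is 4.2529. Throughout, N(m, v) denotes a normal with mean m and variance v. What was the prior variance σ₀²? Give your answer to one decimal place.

For the Normal–Normal model with known σ², precisions add: τ_n = τ₀ + n/σ².
So 1/σ₀² = 1/4.2529 − 22/121.3 = 0.235134 − 0.181369 = 0.053765.
Hence σ₀² = 1/0.053765 ≈ 18.6.

σ₀² = 18.6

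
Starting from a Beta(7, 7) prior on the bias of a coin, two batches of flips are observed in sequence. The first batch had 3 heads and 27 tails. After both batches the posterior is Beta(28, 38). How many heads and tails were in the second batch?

18 heads and 4 tails

Sequential conjugate updates are equivalent to a single update on the pooled data, so total successes = posterior α − prior α and total failures = posterior β − prior β.
Total across both batches: 28−7=21 heads, 38−7=31 tails.
Subtract the first batch: 21−3=18 heads and 31−27=4 tails.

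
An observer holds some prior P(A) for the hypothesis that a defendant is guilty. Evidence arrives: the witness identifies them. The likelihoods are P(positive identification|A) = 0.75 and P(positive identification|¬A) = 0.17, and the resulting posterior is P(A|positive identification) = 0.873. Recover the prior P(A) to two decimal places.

P(A) = 0.61

Bayes' rule in odds form gives O(A|E) = O(A)·[P(E|A)/P(E|¬A)], hence O(A) = O(A|E)/LR.
Posterior odds = 0.873/(1−0.873) = 6.8740. LR = 0.75/0.17 = 4.4118.
Prior odds = 6.8740/4.4118 = 1.5581, so P(A) = 1.5581/(1+1.5581) ≈ 0.61.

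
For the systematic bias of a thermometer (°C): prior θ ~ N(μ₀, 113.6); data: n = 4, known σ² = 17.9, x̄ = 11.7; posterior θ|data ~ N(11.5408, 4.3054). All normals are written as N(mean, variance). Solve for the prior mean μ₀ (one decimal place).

The posterior mean is a precision-weighted average: μ_n = (τ₀μ₀ + τ_data·x̄)/(τ₀+τ_data), with τ₀=1/σ₀² and τ_data=n/σ².
Here τ₀ = 1/113.6 = 0.008803 and τ_data = 4/17.9 = 0.223464, so τ_n = 0.232267.
Rearranging for μ₀: μ₀ = (μ_n·τ_n − τ_data·x̄)/τ₀ = (11.5408·0.232267 − 0.223464·11.7) / 0.008803 = 0.066018/0.008803 ≈ 7.5.

μ₀ = 7.5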